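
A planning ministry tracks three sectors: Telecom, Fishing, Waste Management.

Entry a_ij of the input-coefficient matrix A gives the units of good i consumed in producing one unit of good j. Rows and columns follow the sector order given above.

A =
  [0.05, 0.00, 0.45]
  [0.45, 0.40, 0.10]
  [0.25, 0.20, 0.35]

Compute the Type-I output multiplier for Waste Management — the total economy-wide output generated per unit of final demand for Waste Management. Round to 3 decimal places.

m_3 = 4.671

I − A =
  [   0.95     0.00    -0.45]
  [  -0.45     0.60    -0.10]
  [  -0.25    -0.20     0.65]
Cofactors of I−A, C_ij = (−1)^(i+j)·(minor ij) (rows/columns in the sector order above):
  C_11 = (0.60)(0.65) − (-0.10)(-0.20) = 0.3700
  C_12 = −[(-0.45)(0.65) − (-0.10)(-0.25)] = 0.3175
  C_13 = (-0.45)(-0.20) − (0.60)(-0.25) = 0.2400
  C_21 = −[(0.00)(0.65) − (-0.45)(-0.20)] = 0.0900
  C_22 = (0.95)(0.65) − (-0.45)(-0.25) = 0.5050
  C_23 = −[(0.95)(-0.20) − (0.00)(-0.25)] = 0.1900
  C_31 = (0.00)(-0.10) − (-0.45)(0.60) = 0.2700
  C_32 = −[(0.95)(-0.10) − (-0.45)(-0.45)] = 0.2975
  C_33 = (0.95)(0.60) − (0.00)(-0.45) = 0.5700
det(I−A) = Σ_j (I−A)_1j·C_1j = (0.95)(0.3700) + (0.00)(0.3175) + (-0.45)(0.2400) = 0.2435
adj(I−A) = Cᵀ =
  [ 0.3700   0.0900   0.2700]
  [ 0.3175   0.5050   0.2975]
  [ 0.2400   0.1900   0.5700]
(I − A)⁻¹ = adj(I−A) / det(I−A) ≈
  [   1.5195     0.3696     1.1088]
  [   1.3039     2.0739     1.2218]
  [   0.9856     0.7803     2.3409]
The output multiplier for sector j is the column-j sum of the Leontief inverse (I − A)⁻¹ = adj(I−A) / det(I−A).
Column 3 of adj(I−A): (0.2700, 0.2975, 0.5700); det(I−A) = 0.2435.
m_3 = (0.2700 + 0.2975 + 0.5700) / 0.2435 = 1.1375 / 0.2435 ≈ 4.671.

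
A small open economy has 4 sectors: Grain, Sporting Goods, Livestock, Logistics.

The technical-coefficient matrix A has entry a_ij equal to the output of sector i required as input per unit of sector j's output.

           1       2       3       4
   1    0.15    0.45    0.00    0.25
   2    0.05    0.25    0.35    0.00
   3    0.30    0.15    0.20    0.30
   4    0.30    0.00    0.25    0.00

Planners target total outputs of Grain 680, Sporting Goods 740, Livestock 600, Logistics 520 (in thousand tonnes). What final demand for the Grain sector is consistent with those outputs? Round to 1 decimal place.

I − A =
  [   0.85    -0.45     0.00    -0.25]
  [  -0.05     0.75    -0.35     0.00]
  [  -0.30    -0.15     0.80    -0.30]
  [  -0.30     0.00    -0.25     1.00]
d = (I − A) x:
  d_1 = (+0.85)·680 + (-0.45)·740 + (+0.00)·600 + (-0.25)·520 = 115.0
  d_2 = (-0.05)·680 + (+0.75)·740 + (-0.35)·600 + (+0.00)·520 = 311.0
  d_3 = (-0.30)·680 + (-0.15)·740 + (+0.80)·600 + (-0.30)·520 = 9.0
  d_4 = (-0.30)·680 + (+0.00)·740 + (-0.25)·600 + (+1.00)·520 = 166.0

d_1 = 115.0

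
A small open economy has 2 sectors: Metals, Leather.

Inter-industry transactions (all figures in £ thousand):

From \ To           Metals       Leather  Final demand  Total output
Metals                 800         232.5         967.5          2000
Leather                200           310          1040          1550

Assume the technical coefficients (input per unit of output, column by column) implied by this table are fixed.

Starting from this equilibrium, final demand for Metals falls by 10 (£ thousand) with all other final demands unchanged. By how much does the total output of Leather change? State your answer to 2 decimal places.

Technical coefficients a_ij = z_ij / X_j:
  a_MM = 800/2000 = 0.40, a_LM = 200/2000 = 0.10
  a_ML = 232.5/1550 = 0.15, a_LL = 310/1550 = 0.20
I − A =
  [   0.60    -0.15]
  [  -0.10     0.80]
det(I−A) = (0.60)(0.80) − (-0.15)(-0.10) = 0.4650
adj(I−A) = [[0.80, 0.15], [0.10, 0.60]]
(I − A)⁻¹ = adj(I−A) / det(I−A) ≈
  [   1.7204     0.3226]
  [   0.2151     1.2903]
Δx = (I − A)⁻¹ Δd with Δd having -10 in the Metals component and 0 elsewhere.
So Δx_L = L_LM · (-10), where L_LM = adj(I−A)_LM / det(I−A) = 0.10 / 0.4650.
Δx_L = 0.10 × (-10) / 0.4650 = -1.00 / 0.4650 ≈ -2.15.

Δx_L = -2.15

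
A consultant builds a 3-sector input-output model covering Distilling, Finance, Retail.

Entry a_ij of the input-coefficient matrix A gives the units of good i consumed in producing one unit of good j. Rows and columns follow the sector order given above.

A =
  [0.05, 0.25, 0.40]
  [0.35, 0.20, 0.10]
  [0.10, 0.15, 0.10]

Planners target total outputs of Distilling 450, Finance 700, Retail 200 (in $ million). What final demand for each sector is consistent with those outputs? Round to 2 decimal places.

I − A =
  [   0.95    -0.25    -0.40]
  [  -0.35     0.80    -0.10]
  [  -0.10    -0.15     0.90]
d = (I − A) x:
  d_1 = (+0.95)·450 + (-0.25)·700 + (-0.40)·200 = 172.50
  d_2 = (-0.35)·450 + (+0.80)·700 + (-0.10)·200 = 382.50
  d_3 = (-0.10)·450 + (-0.15)·700 + (+0.90)·200 = 30.00

d_1 = 172.50, d_2 = 382.50, d_3 = 30.00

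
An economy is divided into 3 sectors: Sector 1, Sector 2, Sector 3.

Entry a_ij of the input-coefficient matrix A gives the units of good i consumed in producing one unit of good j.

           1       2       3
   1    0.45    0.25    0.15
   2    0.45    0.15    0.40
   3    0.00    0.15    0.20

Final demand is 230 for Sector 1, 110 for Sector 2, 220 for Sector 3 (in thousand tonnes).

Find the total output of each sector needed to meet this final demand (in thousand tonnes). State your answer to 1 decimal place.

I − A =
  [   0.55    -0.25    -0.15]
  [  -0.45     0.85    -0.40]
  [   0.00    -0.15     0.80]
Cofactors of I−A, C_ij = (−1)^(i+j)·(minor ij) (rows/columns in the sector order above):
  C_11 = (0.85)(0.80) − (-0.40)(-0.15) = 0.6200
  C_12 = −[(-0.45)(0.80) − (-0.40)(0.00)] = 0.3600
  C_13 = (-0.45)(-0.15) − (0.85)(0.00) = 0.0675
  C_21 = −[(-0.25)(0.80) − (-0.15)(-0.15)] = 0.2225
  C_22 = (0.55)(0.80) − (-0.15)(0.00) = 0.4400
  C_23 = −[(0.55)(-0.15) − (-0.25)(0.00)] = 0.0825
  C_31 = (-0.25)(-0.40) − (-0.15)(0.85) = 0.2275
  C_32 = −[(0.55)(-0.40) − (-0.15)(-0.45)] = 0.2875
  C_33 = (0.55)(0.85) − (-0.25)(-0.45) = 0.3550
det(I−A) = Σ_j (I−A)_1j·C_1j = (0.55)(0.6200) + (-0.25)(0.3600) + (-0.15)(0.0675) = 0.240875
adj(I−A) = Cᵀ =
  [ 0.6200   0.2225   0.2275]
  [ 0.3600   0.4400   0.2875]
  [ 0.0675   0.0825   0.3550]
(I − A)⁻¹ = adj(I−A) / det(I−A) ≈
  [   2.5739     0.9237     0.9445]
  [   1.4946     1.8267     1.1936]
  [   0.2802     0.3425     1.4738]
x = (I − A)⁻¹ d = adj(I−A)·d / det(I−A), with det(I−A) = 0.240875:
  x_1 = (0.6200·230 + 0.2225·110 + 0.2275·220) / 0.240875 = 217.125 / 0.240875 ≈ 901.4
  x_2 = (0.3600·230 + 0.4400·110 + 0.2875·220) / 0.240875 = 194.45 / 0.240875 ≈ 807.3
  x_3 = (0.0675·230 + 0.0825·110 + 0.3550·220) / 0.240875 = 102.70 / 0.240875 ≈ 426.4

x_1 = 901.4, x_2 = 807.3, x_3 = 426.4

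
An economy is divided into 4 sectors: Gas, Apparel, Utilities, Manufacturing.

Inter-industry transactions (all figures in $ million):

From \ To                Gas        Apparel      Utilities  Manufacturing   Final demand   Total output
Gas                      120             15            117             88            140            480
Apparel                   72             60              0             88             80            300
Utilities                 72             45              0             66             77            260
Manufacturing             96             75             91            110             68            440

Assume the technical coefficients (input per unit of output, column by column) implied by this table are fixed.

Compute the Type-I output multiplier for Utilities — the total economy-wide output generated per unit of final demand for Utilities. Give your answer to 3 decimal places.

Technical coefficients a_ij = z_ij / X_j:
  a_GG = 120/480 = 0.25, a_AG = 72/480 = 0.15, a_UG = 72/480 = 0.15, a_MG = 96/480 = 0.20
  a_GA = 15/300 = 0.05, a_AA = 60/300 = 0.20, a_UA = 45/300 = 0.15, a_MA = 75/300 = 0.25
  a_GU = 117/260 = 0.45, a_AU = 0/260 = 0.00, a_UU = 0/260 = 0.00, a_MU = 91/260 = 0.35
  a_GM = 88/440 = 0.20, a_AM = 88/440 = 0.20, a_UM = 66/440 = 0.15, a_MM = 110/440 = 0.25
I − A =
  [   0.75    -0.05    -0.45    -0.20]
  [  -0.15     0.80     0.00    -0.20]
  [  -0.15    -0.15     1.00    -0.15]
  [  -0.20    -0.25    -0.35     0.75]
Compute the cofactors C_ij = (−1)^(i+j)·(3×3 minor ij) of I−A; the adjugate is their transpose:
adj(I−A) = Cᵀ =
  [ 0.497500   0.162875   0.307000   0.237500]
  [ 0.155125   0.408500   0.131625   0.176625]
  [ 0.135000   0.121125   0.365375   0.141375]
  [ 0.247375   0.236125   0.296250   0.528375]
det(I−A) = Σ_j (I−A)_1j·C_1j = (0.75)(0.497500) + (-0.05)(0.155125) + (-0.45)(0.135000) + (-0.20)(0.247375) = 0.25514375
(I − A)⁻¹ = adj(I−A) / det(I−A) ≈
  [   1.9499     0.6384     1.2032     0.9308]
  [   0.6080     1.6011     0.5159     0.6923]
  [   0.5291     0.4747     1.4320     0.5541]
  [   0.9696     0.9255     1.1611     2.0709]
The output multiplier for sector j is the column-j sum of the Leontief inverse (I − A)⁻¹ = adj(I−A) / det(I−A).
Column U of adj(I−A): (0.307000, 0.131625, 0.365375, 0.296250); det(I−A) = 0.25514375.
m_U = (0.307000 + 0.131625 + 0.365375 + 0.296250) / 0.25514375 = 1.10025 / 0.25514375 ≈ 4.312.

m_U = 4.312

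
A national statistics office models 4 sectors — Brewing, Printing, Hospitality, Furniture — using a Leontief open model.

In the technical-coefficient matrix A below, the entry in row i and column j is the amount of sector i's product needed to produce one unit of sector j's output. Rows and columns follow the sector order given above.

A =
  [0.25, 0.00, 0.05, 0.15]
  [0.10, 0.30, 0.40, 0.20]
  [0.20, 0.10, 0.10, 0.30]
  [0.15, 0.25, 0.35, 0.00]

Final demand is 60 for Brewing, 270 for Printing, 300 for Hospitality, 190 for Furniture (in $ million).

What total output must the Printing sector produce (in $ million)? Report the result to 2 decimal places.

I − A =
  [   0.75     0.00    -0.05    -0.15]
  [  -0.10     0.70    -0.40    -0.20]
  [  -0.20    -0.10     0.90    -0.30]
  [  -0.15    -0.25    -0.35     1.00]
Compute the cofactors C_ij = (−1)^(i+j)·(3×3 minor ij) of I−A; the adjugate is their transpose:
adj(I−A) = Cᵀ =
  [ 0.43450   0.04775   0.08425   0.10000]
  [ 0.21850   0.55325   0.35525   0.25000]
  [ 0.18200   0.13650   0.46800   0.19500]
  [ 0.18350   0.19325   0.26525   0.43500]
det(I−A) = Σ_j (I−A)_1j·C_1j = (0.75)(0.43450) + (0.00)(0.21850) + (-0.05)(0.18200) + (-0.15)(0.18350) = 0.28925
(I − A)⁻¹ = adj(I−A) / det(I−A) ≈
  [   1.5022     0.1651     0.2913     0.3457]
  [   0.7554     1.9127     1.2282     0.8643]
  [   0.6292     0.4719     1.6180     0.6742]
  [   0.6344     0.6681     0.9170     1.5039]
x = (I − A)⁻¹ d = adj(I−A)·d / det(I−A), with det(I−A) = 0.28925:
  x_1 = (0.43450·60 + 0.04775·270 + 0.08425·300 + 0.10000·190) / 0.28925 = 83.2375 / 0.28925 ≈ 287.77
  x_2 = (0.21850·60 + 0.55325·270 + 0.35525·300 + 0.25000·190) / 0.28925 = 316.5625 / 0.28925 ≈ 1094.43
  x_3 = (0.18200·60 + 0.13650·270 + 0.46800·300 + 0.19500·190) / 0.28925 = 225.225 / 0.28925 ≈ 778.65
  x_4 = (0.18350·60 + 0.19325·270 + 0.26525·300 + 0.43500·190) / 0.28925 = 225.4125 / 0.28925 ≈ 779.30

x_2 = 1094.43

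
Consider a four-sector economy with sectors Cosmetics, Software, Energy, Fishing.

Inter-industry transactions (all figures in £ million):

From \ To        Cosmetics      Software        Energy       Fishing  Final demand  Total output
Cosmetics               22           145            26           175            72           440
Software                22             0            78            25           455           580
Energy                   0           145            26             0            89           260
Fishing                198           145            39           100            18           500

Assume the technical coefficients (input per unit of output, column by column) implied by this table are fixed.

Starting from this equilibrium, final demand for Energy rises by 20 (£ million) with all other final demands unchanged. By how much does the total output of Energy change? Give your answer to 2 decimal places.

Δx_E = 24.58

Technical coefficients a_ij = z_ij / X_j:
  a_CC = 22/440 = 0.05, a_SC = 22/440 = 0.05, a_EC = 0/440 = 0.00, a_FC = 198/440 = 0.45
  a_CS = 145/580 = 0.25, a_SS = 0/580 = 0.00, a_ES = 145/580 = 0.25, a_FS = 145/580 = 0.25
  a_CE = 26/260 = 0.10, a_SE = 78/260 = 0.30, a_EE = 26/260 = 0.10, a_FE = 39/260 = 0.15
  a_CF = 175/500 = 0.35, a_SF = 25/500 = 0.05, a_EF = 0/500 = 0.00, a_FF = 100/500 = 0.20
I − A =
  [   0.95    -0.25    -0.10    -0.35]
  [  -0.05     1.00    -0.30    -0.05]
  [   0.00    -0.25     0.90     0.00]
  [  -0.45    -0.25    -0.15     0.80]
Compute the cofactors C_ij = (−1)^(i+j)·(3×3 minor ij) of I−A; the adjugate is their transpose:
adj(I−A) = Cᵀ =
  [ 0.646875   0.291875   0.219375   0.301250]
  [ 0.056250   0.542250   0.196750   0.058500]
  [ 0.015625   0.150625   0.570625   0.016250]
  [ 0.384375   0.361875   0.291875   0.771250]
det(I−A) = Σ_j (I−A)_1j·C_1j = (0.95)(0.646875) + (-0.25)(0.056250) + (-0.10)(0.015625) + (-0.35)(0.384375) = 0.464375
(I − A)⁻¹ = adj(I−A) / det(I−A) ≈
  [   1.3930     0.6285     0.4724     0.6487]
  [   0.1211     1.1677     0.4237     0.1260]
  [   0.0336     0.3244     1.2288     0.0350]
  [   0.8277     0.7793     0.6285     1.6608]
Δx = (I − A)⁻¹ Δd with Δd having +20 in the Energy component and 0 elsewhere.
So Δx_E = L_EE · (+20), where L_EE = adj(I−A)_EE / det(I−A) = 0.570625 / 0.464375.
Δx_E = 0.570625 × (+20) / 0.464375 = 11.4125 / 0.464375 ≈ 24.58.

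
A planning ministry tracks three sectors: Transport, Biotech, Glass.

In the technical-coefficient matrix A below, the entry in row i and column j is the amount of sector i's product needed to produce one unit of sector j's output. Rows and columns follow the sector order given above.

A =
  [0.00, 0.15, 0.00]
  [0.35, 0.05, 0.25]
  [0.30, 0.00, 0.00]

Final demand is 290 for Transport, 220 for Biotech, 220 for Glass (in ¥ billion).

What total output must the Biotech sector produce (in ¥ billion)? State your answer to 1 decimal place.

x_B = 449.4

I − A =
  [   1.00    -0.15     0.00]
  [  -0.35     0.95    -0.25]
  [  -0.30     0.00     1.00]
Cofactors of I−A, C_ij = (−1)^(i+j)·(minor ij) (rows/columns in the sector order above):
  C_11 = (0.95)(1.00) − (-0.25)(0.00) = 0.9500
  C_12 = −[(-0.35)(1.00) − (-0.25)(-0.30)] = 0.4250
  C_13 = (-0.35)(0.00) − (0.95)(-0.30) = 0.2850
  C_21 = −[(-0.15)(1.00) − (0.00)(0.00)] = 0.1500
  C_22 = (1.00)(1.00) − (0.00)(-0.30) = 1.0000
  C_23 = −[(1.00)(0.00) − (-0.15)(-0.30)] = 0.0450
  C_31 = (-0.15)(-0.25) − (0.00)(0.95) = 0.0375
  C_32 = −[(1.00)(-0.25) − (0.00)(-0.35)] = 0.2500
  C_33 = (1.00)(0.95) − (-0.15)(-0.35) = 0.8975
det(I−A) = Σ_j (I−A)_1j·C_1j = (1.00)(0.9500) + (-0.15)(0.4250) + (0.00)(0.2850) = 0.88625
adj(I−A) = Cᵀ =
  [ 0.9500   0.1500   0.0375]
  [ 0.4250   1.0000   0.2500]
  [ 0.2850   0.0450   0.8975]
(I − A)⁻¹ = adj(I−A) / det(I−A) ≈
  [   1.0719     0.1693     0.0423]
  [   0.4795     1.1283     0.2821]
  [   0.3216     0.0508     1.0127]
x = (I − A)⁻¹ d = adj(I−A)·d / det(I−A), with det(I−A) = 0.88625:
  x_T = (0.9500·290 + 0.1500·220 + 0.0375·220) / 0.88625 = 316.75 / 0.88625 ≈ 357.4
  x_B = (0.4250·290 + 1.0000·220 + 0.2500·220) / 0.88625 = 398.25 / 0.88625 ≈ 449.4
  x_G = (0.2850·290 + 0.0450·220 + 0.8975·220) / 0.88625 = 290.00 / 0.88625 ≈ 327.2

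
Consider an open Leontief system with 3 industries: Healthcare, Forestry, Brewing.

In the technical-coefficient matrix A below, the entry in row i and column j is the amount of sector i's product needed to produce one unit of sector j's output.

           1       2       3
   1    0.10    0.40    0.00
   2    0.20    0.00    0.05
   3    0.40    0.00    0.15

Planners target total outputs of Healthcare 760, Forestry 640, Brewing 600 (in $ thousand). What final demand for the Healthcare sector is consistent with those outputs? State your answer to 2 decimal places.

d_1 = 428.00

I − A =
  [   0.90    -0.40     0.00]
  [  -0.20     1.00    -0.05]
  [  -0.40     0.00     0.85]
d = (I − A) x:
  d_1 = (+0.90)·760 + (-0.40)·640 + (+0.00)·600 = 428.00
  d_2 = (-0.20)·760 + (+1.00)·640 + (-0.05)·600 = 458.00
  d_3 = (-0.40)·760 + (+0.00)·640 + (+0.85)·600 = 206.00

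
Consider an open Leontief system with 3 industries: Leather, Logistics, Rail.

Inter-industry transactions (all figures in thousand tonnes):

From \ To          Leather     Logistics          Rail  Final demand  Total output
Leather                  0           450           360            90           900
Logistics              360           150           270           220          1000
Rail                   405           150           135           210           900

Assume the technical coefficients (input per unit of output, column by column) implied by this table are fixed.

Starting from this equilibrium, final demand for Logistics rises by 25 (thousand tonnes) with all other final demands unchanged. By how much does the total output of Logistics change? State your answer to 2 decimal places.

Technical coefficients a_ij = z_ij / X_j:
  a_11 = 0/900 = 0.00, a_21 = 360/900 = 0.40, a_31 = 405/900 = 0.45
  a_12 = 450/1000 = 0.45, a_22 = 150/1000 = 0.15, a_32 = 150/1000 = 0.15
  a_13 = 360/900 = 0.40, a_23 = 270/900 = 0.30, a_33 = 135/900 = 0.15
I − A =
  [   1.00    -0.45    -0.40]
  [  -0.40     0.85    -0.30]
  [  -0.45    -0.15     0.85]
Cofactors of I−A, C_ij = (−1)^(i+j)·(minor ij) (rows/columns in the sector order above):
  C_11 = (0.85)(0.85) − (-0.30)(-0.15) = 0.6775
  C_12 = −[(-0.40)(0.85) − (-0.30)(-0.45)] = 0.4750
  C_13 = (-0.40)(-0.15) − (0.85)(-0.45) = 0.4425
  C_21 = −[(-0.45)(0.85) − (-0.40)(-0.15)] = 0.4425
  C_22 = (1.00)(0.85) − (-0.40)(-0.45) = 0.6700
  C_23 = −[(1.00)(-0.15) − (-0.45)(-0.45)] = 0.3525
  C_31 = (-0.45)(-0.30) − (-0.40)(0.85) = 0.4750
  C_32 = −[(1.00)(-0.30) − (-0.40)(-0.40)] = 0.4600
  C_33 = (1.00)(0.85) − (-0.45)(-0.40) = 0.6700
det(I−A) = Σ_j (I−A)_1j·C_1j = (1.00)(0.6775) + (-0.45)(0.4750) + (-0.40)(0.4425) = 0.28675
adj(I−A) = Cᵀ =
  [ 0.6775   0.4425   0.4750]
  [ 0.4750   0.6700   0.4600]
  [ 0.4425   0.3525   0.6700]
(I − A)⁻¹ = adj(I−A) / det(I−A) ≈
  [   2.3627     1.5432     1.6565]
  [   1.6565     2.3365     1.6042]
  [   1.5432     1.2293     2.3365]
Δx = (I − A)⁻¹ Δd with Δd having +25 in the Logistics component and 0 elsewhere.
So Δx_2 = L_22 · (+25), where L_22 = adj(I−A)_22 / det(I−A) = 0.6700 / 0.28675.
Δx_2 = 0.6700 × (+25) / 0.28675 = 16.75 / 0.28675 ≈ 58.41.

Δx_2 = 58.41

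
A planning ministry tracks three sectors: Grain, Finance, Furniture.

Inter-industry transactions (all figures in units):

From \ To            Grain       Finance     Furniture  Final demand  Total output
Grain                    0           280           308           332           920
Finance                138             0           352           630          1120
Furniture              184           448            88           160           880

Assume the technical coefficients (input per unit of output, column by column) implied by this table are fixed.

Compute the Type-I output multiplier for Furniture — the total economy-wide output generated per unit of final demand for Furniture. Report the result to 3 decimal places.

m_3 = 3.133

Technical coefficients a_ij = z_ij / X_j:
  a_11 = 0/920 = 0.00, a_21 = 138/920 = 0.15, a_31 = 184/920 = 0.20
  a_12 = 280/1120 = 0.25, a_22 = 0/1120 = 0.00, a_32 = 448/1120 = 0.40
  a_13 = 308/880 = 0.35, a_23 = 352/880 = 0.40, a_33 = 88/880 = 0.10
I − A =
  [   1.00    -0.25    -0.35]
  [  -0.15     1.00    -0.40]
  [  -0.20    -0.40     0.90]
Cofactors of I−A, C_ij = (−1)^(i+j)·(minor ij) (rows/columns in the sector order above):
  C_11 = (1.00)(0.90) − (-0.40)(-0.40) = 0.7400
  C_12 = −[(-0.15)(0.90) − (-0.40)(-0.20)] = 0.2150
  C_13 = (-0.15)(-0.40) − (1.00)(-0.20) = 0.2600
  C_21 = −[(-0.25)(0.90) − (-0.35)(-0.40)] = 0.3650
  C_22 = (1.00)(0.90) − (-0.35)(-0.20) = 0.8300
  C_23 = −[(1.00)(-0.40) − (-0.25)(-0.20)] = 0.4500
  C_31 = (-0.25)(-0.40) − (-0.35)(1.00) = 0.4500
  C_32 = −[(1.00)(-0.40) − (-0.35)(-0.15)] = 0.4525
  C_33 = (1.00)(1.00) − (-0.25)(-0.15) = 0.9625
det(I−A) = Σ_j (I−A)_1j·C_1j = (1.00)(0.7400) + (-0.25)(0.2150) + (-0.35)(0.2600) = 0.59525
adj(I−A) = Cᵀ =
  [ 0.7400   0.3650   0.4500]
  [ 0.2150   0.8300   0.4525]
  [ 0.2600   0.4500   0.9625]
(I − A)⁻¹ = adj(I−A) / det(I−A) ≈
  [   1.2432     0.6132     0.7560]
  [   0.3612     1.3944     0.7602]
  [   0.4368     0.7560     1.6170]
The output multiplier for sector j is the column-j sum of the Leontief inverse (I − A)⁻¹ = adj(I−A) / det(I−A).
Column 3 of adj(I−A): (0.4500, 0.4525, 0.9625); det(I−A) = 0.59525.
m_3 = (0.4500 + 0.4525 + 0.9625) / 0.59525 = 1.865 / 0.59525 ≈ 3.133.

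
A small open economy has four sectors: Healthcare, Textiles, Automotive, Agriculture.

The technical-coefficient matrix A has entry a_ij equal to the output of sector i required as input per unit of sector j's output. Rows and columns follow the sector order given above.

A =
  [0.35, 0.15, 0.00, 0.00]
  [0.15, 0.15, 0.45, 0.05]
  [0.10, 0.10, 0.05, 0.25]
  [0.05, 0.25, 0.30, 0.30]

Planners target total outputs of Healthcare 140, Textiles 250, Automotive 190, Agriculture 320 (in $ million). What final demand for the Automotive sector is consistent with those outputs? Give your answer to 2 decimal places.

d_3 = 61.50

I − A =
  [   0.65    -0.15     0.00     0.00]
  [  -0.15     0.85    -0.45    -0.05]
  [  -0.10    -0.10     0.95    -0.25]
  [  -0.05    -0.25    -0.30     0.70]
d = (I − A) x:
  d_1 = (+0.65)·140 + (-0.15)·250 + (+0.00)·190 + (+0.00)·320 = 53.50
  d_2 = (-0.15)·140 + (+0.85)·250 + (-0.45)·190 + (-0.05)·320 = 90.00
  d_3 = (-0.10)·140 + (-0.10)·250 + (+0.95)·190 + (-0.25)·320 = 61.50
  d_4 = (-0.05)·140 + (-0.25)·250 + (-0.30)·190 + (+0.70)·320 = 97.50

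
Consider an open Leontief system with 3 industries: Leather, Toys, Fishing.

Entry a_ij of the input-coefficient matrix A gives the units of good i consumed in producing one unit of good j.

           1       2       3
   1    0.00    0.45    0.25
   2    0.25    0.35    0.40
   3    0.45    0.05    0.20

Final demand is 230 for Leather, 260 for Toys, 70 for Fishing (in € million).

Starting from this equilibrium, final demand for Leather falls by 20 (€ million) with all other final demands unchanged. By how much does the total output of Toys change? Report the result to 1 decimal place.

Δx_2 = -30.1

I − A =
  [   1.00    -0.45    -0.25]
  [  -0.25     0.65    -0.40]
  [  -0.45    -0.05     0.80]
Cofactors of I−A, C_ij = (−1)^(i+j)·(minor ij) (rows/columns in the sector order above):
  C_11 = (0.65)(0.80) − (-0.40)(-0.05) = 0.5000
  C_12 = −[(-0.25)(0.80) − (-0.40)(-0.45)] = 0.3800
  C_13 = (-0.25)(-0.05) − (0.65)(-0.45) = 0.3050
  C_21 = −[(-0.45)(0.80) − (-0.25)(-0.05)] = 0.3725
  C_22 = (1.00)(0.80) − (-0.25)(-0.45) = 0.6875
  C_23 = −[(1.00)(-0.05) − (-0.45)(-0.45)] = 0.2525
  C_31 = (-0.45)(-0.40) − (-0.25)(0.65) = 0.3425
  C_32 = −[(1.00)(-0.40) − (-0.25)(-0.25)] = 0.4625
  C_33 = (1.00)(0.65) − (-0.45)(-0.25) = 0.5375
det(I−A) = Σ_j (I−A)_1j·C_1j = (1.00)(0.5000) + (-0.45)(0.3800) + (-0.25)(0.3050) = 0.25275
adj(I−A) = Cᵀ =
  [ 0.5000   0.3725   0.3425]
  [ 0.3800   0.6875   0.4625]
  [ 0.3050   0.2525   0.5375]
(I − A)⁻¹ = adj(I−A) / det(I−A) ≈
  [   1.9782     1.4738     1.3551]
  [   1.5035     2.7201     1.8299]
  [   1.2067     0.9990     2.1266]
Δx = (I − A)⁻¹ Δd with Δd having -20 in the Leather component and 0 elsewhere.
So Δx_2 = L_21 · (-20), where L_21 = adj(I−A)_21 / det(I−A) = 0.3800 / 0.25275.
Δx_2 = 0.3800 × (-20) / 0.25275 = -7.60 / 0.25275 ≈ -30.1.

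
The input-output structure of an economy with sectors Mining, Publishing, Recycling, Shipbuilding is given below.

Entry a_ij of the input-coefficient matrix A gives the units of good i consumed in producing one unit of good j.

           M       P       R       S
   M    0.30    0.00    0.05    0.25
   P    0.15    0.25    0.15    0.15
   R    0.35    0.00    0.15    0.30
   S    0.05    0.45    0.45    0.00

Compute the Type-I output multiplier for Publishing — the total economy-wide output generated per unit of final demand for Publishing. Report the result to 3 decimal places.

m_P = 3.717

I − A =
  [   0.70     0.00    -0.05    -0.25]
  [  -0.15     0.75    -0.15    -0.15]
  [  -0.35     0.00     0.85    -0.30]
  [  -0.05    -0.45    -0.45     1.00]
Compute the cofactors C_ij = (−1)^(i+j)·(3×3 minor ij) of I−A; the adjugate is their transpose:
adj(I−A) = Cᵀ =
  [ 0.458625   0.102375   0.135375   0.170625]
  [ 0.192000   0.432250   0.175125   0.165375]
  [ 0.270375   0.133875   0.451500   0.223125]
  [ 0.231000   0.259875   0.288750   0.433125]
det(I−A) = Σ_j (I−A)_1j·C_1j = (0.70)(0.458625) + (0.00)(0.192000) + (-0.05)(0.270375) + (-0.25)(0.231000) = 0.24976875
(I − A)⁻¹ = adj(I−A) / det(I−A) ≈
  [   1.8362     0.4099     0.5420     0.6831]
  [   0.7687     1.7306     0.7011     0.6621]
  [   1.0825     0.5360     1.8077     0.8933]
  [   0.9249     1.0405     1.1561     1.7341]
The output multiplier for sector j is the column-j sum of the Leontief inverse (I − A)⁻¹ = adj(I−A) / det(I−A).
Column P of adj(I−A): (0.102375, 0.432250, 0.133875, 0.259875); det(I−A) = 0.24976875.
m_P = (0.102375 + 0.432250 + 0.133875 + 0.259875) / 0.24976875 = 0.928375 / 0.24976875 ≈ 3.717.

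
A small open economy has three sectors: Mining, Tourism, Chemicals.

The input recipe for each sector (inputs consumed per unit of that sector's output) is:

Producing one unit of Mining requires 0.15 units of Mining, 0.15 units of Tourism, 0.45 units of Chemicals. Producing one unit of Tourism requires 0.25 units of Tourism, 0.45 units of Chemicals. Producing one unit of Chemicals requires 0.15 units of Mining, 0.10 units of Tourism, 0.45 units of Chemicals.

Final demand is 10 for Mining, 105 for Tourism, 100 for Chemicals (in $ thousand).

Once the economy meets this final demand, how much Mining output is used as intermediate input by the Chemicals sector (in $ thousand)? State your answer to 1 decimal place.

z_MC = 64.4

I − A =
  [   0.85     0.00    -0.15]
  [  -0.15     0.75    -0.10]
  [  -0.45    -0.45     0.55]
Cofactors of I−A, C_ij = (−1)^(i+j)·(minor ij) (rows/columns in the sector order above):
  C_11 = (0.75)(0.55) − (-0.10)(-0.45) = 0.3675
  C_12 = −[(-0.15)(0.55) − (-0.10)(-0.45)] = 0.1275
  C_13 = (-0.15)(-0.45) − (0.75)(-0.45) = 0.4050
  C_21 = −[(0.00)(0.55) − (-0.15)(-0.45)] = 0.0675
  C_22 = (0.85)(0.55) − (-0.15)(-0.45) = 0.4000
  C_23 = −[(0.85)(-0.45) − (0.00)(-0.45)] = 0.3825
  C_31 = (0.00)(-0.10) − (-0.15)(0.75) = 0.1125
  C_32 = −[(0.85)(-0.10) − (-0.15)(-0.15)] = 0.1075
  C_33 = (0.85)(0.75) − (0.00)(-0.15) = 0.6375
det(I−A) = Σ_j (I−A)_1j·C_1j = (0.85)(0.3675) + (0.00)(0.1275) + (-0.15)(0.4050) = 0.251625
adj(I−A) = Cᵀ =
  [ 0.3675   0.0675   0.1125]
  [ 0.1275   0.4000   0.1075]
  [ 0.4050   0.3825   0.6375]
(I − A)⁻¹ = adj(I−A) / det(I−A) ≈
  [   1.4605     0.2683     0.4471]
  [   0.5067     1.5897     0.4272]
  [   1.6095     1.5201     2.5335]
First solve x = (I − A)⁻¹ d = adj(I−A)·d / det(I−A); in particular x_C = (0.4050·10 + 0.3825·105 + 0.6375·100) / 0.251625 = 107.9625 / 0.251625 ≈ 429.061.
Intermediate flow from M to C: z_MC = a_MC · x_C = 0.15 × 107.9625 / 0.251625 = 16.194375 / 0.251625 ≈ 64.4.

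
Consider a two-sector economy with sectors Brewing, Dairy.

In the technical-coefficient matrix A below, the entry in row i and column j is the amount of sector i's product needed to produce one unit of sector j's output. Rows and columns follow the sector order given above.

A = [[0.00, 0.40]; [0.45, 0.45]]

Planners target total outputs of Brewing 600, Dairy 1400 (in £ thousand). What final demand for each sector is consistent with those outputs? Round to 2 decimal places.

d_1 = 40.00, d_2 = 500.00

I − A =
  [   1.00    -0.40]
  [  -0.45     0.55]
d = (I − A) x:
  d_1 = (+1.00)·600 + (-0.40)·1400 = 40.00
  d_2 = (-0.45)·600 + (+0.55)·1400 = 500.00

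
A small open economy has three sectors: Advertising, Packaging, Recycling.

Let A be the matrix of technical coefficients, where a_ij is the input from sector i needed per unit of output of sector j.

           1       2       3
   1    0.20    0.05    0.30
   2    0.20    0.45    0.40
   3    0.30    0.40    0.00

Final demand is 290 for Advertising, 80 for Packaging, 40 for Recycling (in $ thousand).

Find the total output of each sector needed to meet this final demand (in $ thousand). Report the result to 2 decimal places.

x_1 = 602.70, x_2 = 740.67, x_3 = 517.08

I − A =
  [   0.80    -0.05    -0.30]
  [  -0.20     0.55    -0.40]
  [  -0.30    -0.40     1.00]
Cofactors of I−A, C_ij = (−1)^(i+j)·(minor ij) (rows/columns in the sector order above):
  C_11 = (0.55)(1.00) − (-0.40)(-0.40) = 0.3900
  C_12 = −[(-0.20)(1.00) − (-0.40)(-0.30)] = 0.3200
  C_13 = (-0.20)(-0.40) − (0.55)(-0.30) = 0.2450
  C_21 = −[(-0.05)(1.00) − (-0.30)(-0.40)] = 0.1700
  C_22 = (0.80)(1.00) − (-0.30)(-0.30) = 0.7100
  C_23 = −[(0.80)(-0.40) − (-0.05)(-0.30)] = 0.3350
  C_31 = (-0.05)(-0.40) − (-0.30)(0.55) = 0.1850
  C_32 = −[(0.80)(-0.40) − (-0.30)(-0.20)] = 0.3800
  C_33 = (0.80)(0.55) − (-0.05)(-0.20) = 0.4300
det(I−A) = Σ_j (I−A)_1j·C_1j = (0.80)(0.3900) + (-0.05)(0.3200) + (-0.30)(0.2450) = 0.2225
adj(I−A) = Cᵀ =
  [ 0.3900   0.1700   0.1850]
  [ 0.3200   0.7100   0.3800]
  [ 0.2450   0.3350   0.4300]
(I − A)⁻¹ = adj(I−A) / det(I−A) ≈
  [   1.7528     0.7640     0.8315]
  [   1.4382     3.1910     1.7079]
  [   1.1011     1.5056     1.9326]
x = (I − A)⁻¹ d = adj(I−A)·d / det(I−A), with det(I−A) = 0.2225:
  x_1 = (0.3900·290 + 0.1700·80 + 0.1850·40) / 0.2225 = 134.10 / 0.2225 ≈ 602.70
  x_2 = (0.3200·290 + 0.7100·80 + 0.3800·40) / 0.2225 = 164.80 / 0.2225 ≈ 740.67
  x_3 = (0.2450·290 + 0.3350·80 + 0.4300·40) / 0.2225 = 115.05 / 0.2225 ≈ 517.08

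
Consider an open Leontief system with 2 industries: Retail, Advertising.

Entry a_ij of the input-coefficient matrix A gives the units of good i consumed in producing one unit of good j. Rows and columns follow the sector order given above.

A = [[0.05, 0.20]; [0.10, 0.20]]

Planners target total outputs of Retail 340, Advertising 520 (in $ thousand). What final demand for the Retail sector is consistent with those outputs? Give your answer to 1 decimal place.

I − A =
  [   0.95    -0.20]
  [  -0.10     0.80]
d = (I − A) x:
  d_1 = (+0.95)·340 + (-0.20)·520 = 219.0
  d_2 = (-0.10)·340 + (+0.80)·520 = 382.0

d_1 = 219.0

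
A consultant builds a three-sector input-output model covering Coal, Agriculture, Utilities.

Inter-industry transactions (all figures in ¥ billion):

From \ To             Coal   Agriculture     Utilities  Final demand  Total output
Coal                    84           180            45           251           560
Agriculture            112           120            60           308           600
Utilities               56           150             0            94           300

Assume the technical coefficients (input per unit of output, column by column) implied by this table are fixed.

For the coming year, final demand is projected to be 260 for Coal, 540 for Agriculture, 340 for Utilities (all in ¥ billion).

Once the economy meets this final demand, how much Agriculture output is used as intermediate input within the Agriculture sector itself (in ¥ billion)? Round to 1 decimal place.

Technical coefficients a_ij = z_ij / X_j:
  a_11 = 84/560 = 0.15, a_21 = 112/560 = 0.20, a_31 = 56/560 = 0.10
  a_12 = 180/600 = 0.30, a_22 = 120/600 = 0.20, a_32 = 150/600 = 0.25
  a_13 = 45/300 = 0.15, a_23 = 60/300 = 0.20, a_33 = 0/300 = 0.00
I − A =
  [   0.85    -0.30    -0.15]
  [  -0.20     0.80    -0.20]
  [  -0.10    -0.25     1.00]
Cofactors of I−A, C_ij = (−1)^(i+j)·(minor ij) (rows/columns in the sector order above):
  C_11 = (0.80)(1.00) − (-0.20)(-0.25) = 0.7500
  C_12 = −[(-0.20)(1.00) − (-0.20)(-0.10)] = 0.2200
  C_13 = (-0.20)(-0.25) − (0.80)(-0.10) = 0.1300
  C_21 = −[(-0.30)(1.00) − (-0.15)(-0.25)] = 0.3375
  C_22 = (0.85)(1.00) − (-0.15)(-0.10) = 0.8350
  C_23 = −[(0.85)(-0.25) − (-0.30)(-0.10)] = 0.2425
  C_31 = (-0.30)(-0.20) − (-0.15)(0.80) = 0.1800
  C_32 = −[(0.85)(-0.20) − (-0.15)(-0.20)] = 0.2000
  C_33 = (0.85)(0.80) − (-0.30)(-0.20) = 0.6200
det(I−A) = Σ_j (I−A)_1j·C_1j = (0.85)(0.7500) + (-0.30)(0.2200) + (-0.15)(0.1300) = 0.5520
adj(I−A) = Cᵀ =
  [ 0.7500   0.3375   0.1800]
  [ 0.2200   0.8350   0.2000]
  [ 0.1300   0.2425   0.6200]
(I − A)⁻¹ = adj(I−A) / det(I−A) ≈
  [   1.3587     0.6114     0.3261]
  [   0.3986     1.5127     0.3623]
  [   0.2355     0.4393     1.1232]
First solve x = (I − A)⁻¹ d = adj(I−A)·d / det(I−A); in particular x_2 = (0.2200·260 + 0.8350·540 + 0.2000·340) / 0.5520 = 576.10 / 0.5520 ≈ 1043.659.
Intermediate flow from 2 to 2: z_22 = a_22 · x_2 = 0.20 × 576.10 / 0.5520 = 115.22 / 0.5520 ≈ 208.7.

z_22 = 208.7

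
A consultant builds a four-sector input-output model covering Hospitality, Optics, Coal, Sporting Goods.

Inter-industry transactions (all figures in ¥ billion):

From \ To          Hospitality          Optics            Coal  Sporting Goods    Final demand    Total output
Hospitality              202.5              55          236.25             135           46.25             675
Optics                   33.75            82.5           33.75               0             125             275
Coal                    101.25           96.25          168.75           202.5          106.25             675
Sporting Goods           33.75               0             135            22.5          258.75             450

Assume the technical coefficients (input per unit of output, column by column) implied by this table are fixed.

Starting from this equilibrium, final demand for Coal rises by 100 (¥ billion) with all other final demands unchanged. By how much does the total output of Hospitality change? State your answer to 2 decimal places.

Technical coefficients a_ij = z_ij / X_j:
  a_HH = 202.5/675 = 0.30, a_OH = 33.75/675 = 0.05, a_CH = 101.25/675 = 0.15, a_SH = 33.75/675 = 0.05
  a_HO = 55/275 = 0.20, a_OO = 82.5/275 = 0.30, a_CO = 96.25/275 = 0.35, a_SO = 0/275 = 0.00
  a_HC = 236.25/675 = 0.35, a_OC = 33.75/675 = 0.05, a_CC = 168.75/675 = 0.25, a_SC = 135/675 = 0.20
  a_HS = 135/450 = 0.30, a_OS = 0/450 = 0.00, a_CS = 202.5/450 = 0.45, a_SS = 22.5/450 = 0.05
I − A =
  [   0.70    -0.20    -0.35    -0.30]
  [  -0.05     0.70    -0.05     0.00]
  [  -0.15    -0.35     0.75    -0.45]
  [  -0.05     0.00    -0.20     0.95]
Compute the cofactors C_ij = (−1)^(i+j)·(3×3 minor ij) of I−A; the adjugate is their transpose:
adj(I−A) = Cᵀ =
  [ 0.419125   0.261875   0.284250   0.267000]
  [ 0.039375   0.357750   0.052125   0.037125]
  [ 0.132125   0.260500   0.445500   0.252750]
  [ 0.049875   0.068625   0.108750   0.303375]
det(I−A) = Σ_j (I−A)_1j·C_1j = (0.70)(0.419125) + (-0.20)(0.039375) + (-0.35)(0.132125) + (-0.30)(0.049875) = 0.22430625
(I − A)⁻¹ = adj(I−A) / det(I−A) ≈
  [   1.8685     1.1675     1.2672     1.1903]
  [   0.1755     1.5949     0.2324     0.1655]
  [   0.5890     1.1614     1.9861     1.1268]
  [   0.2224     0.3059     0.4848     1.3525]
Δx = (I − A)⁻¹ Δd with Δd having +100 in the Coal component and 0 elsewhere.
So Δx_H = L_HC · (+100), where L_HC = adj(I−A)_HC / det(I−A) = 0.284250 / 0.22430625.
Δx_H = 0.284250 × (+100) / 0.22430625 = 28.425 / 0.22430625 ≈ 126.72.

Δx_H = 126.72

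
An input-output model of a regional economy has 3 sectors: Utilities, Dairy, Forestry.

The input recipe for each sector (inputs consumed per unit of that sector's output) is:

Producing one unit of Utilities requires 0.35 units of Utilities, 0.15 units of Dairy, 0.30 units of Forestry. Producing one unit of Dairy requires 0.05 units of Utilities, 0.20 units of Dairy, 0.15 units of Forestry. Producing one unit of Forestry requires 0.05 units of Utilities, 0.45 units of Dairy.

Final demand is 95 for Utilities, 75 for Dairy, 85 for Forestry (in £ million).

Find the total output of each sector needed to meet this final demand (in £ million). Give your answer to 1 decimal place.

x_1 = 176.5, x_2 = 223.3, x_3 = 171.4

I − A =
  [   0.65    -0.05    -0.05]
  [  -0.15     0.80    -0.45]
  [  -0.30    -0.15     1.00]
Cofactors of I−A, C_ij = (−1)^(i+j)·(minor ij) (rows/columns in the sector order above):
  C_11 = (0.80)(1.00) − (-0.45)(-0.15) = 0.7325
  C_12 = −[(-0.15)(1.00) − (-0.45)(-0.30)] = 0.2850
  C_13 = (-0.15)(-0.15) − (0.80)(-0.30) = 0.2625
  C_21 = −[(-0.05)(1.00) − (-0.05)(-0.15)] = 0.0575
  C_22 = (0.65)(1.00) − (-0.05)(-0.30) = 0.6350
  C_23 = −[(0.65)(-0.15) − (-0.05)(-0.30)] = 0.1125
  C_31 = (-0.05)(-0.45) − (-0.05)(0.80) = 0.0625
  C_32 = −[(0.65)(-0.45) − (-0.05)(-0.15)] = 0.3000
  C_33 = (0.65)(0.80) − (-0.05)(-0.15) = 0.5125
det(I−A) = Σ_j (I−A)_1j·C_1j = (0.65)(0.7325) + (-0.05)(0.2850) + (-0.05)(0.2625) = 0.44875
adj(I−A) = Cᵀ =
  [ 0.7325   0.0575   0.0625]
  [ 0.2850   0.6350   0.3000]
  [ 0.2625   0.1125   0.5125]
(I − A)⁻¹ = adj(I−A) / det(I−A) ≈
  [   1.6323     0.1281     0.1393]
  [   0.6351     1.4150     0.6685]
  [   0.5850     0.2507     1.1421]
x = (I − A)⁻¹ d = adj(I−A)·d / det(I−A), with det(I−A) = 0.44875:
  x_1 = (0.7325·95 + 0.0575·75 + 0.0625·85) / 0.44875 = 79.2125 / 0.44875 ≈ 176.5
  x_2 = (0.2850·95 + 0.6350·75 + 0.3000·85) / 0.44875 = 100.20 / 0.44875 ≈ 223.3
  x_3 = (0.2625·95 + 0.1125·75 + 0.5125·85) / 0.44875 = 76.9375 / 0.44875 ≈ 171.4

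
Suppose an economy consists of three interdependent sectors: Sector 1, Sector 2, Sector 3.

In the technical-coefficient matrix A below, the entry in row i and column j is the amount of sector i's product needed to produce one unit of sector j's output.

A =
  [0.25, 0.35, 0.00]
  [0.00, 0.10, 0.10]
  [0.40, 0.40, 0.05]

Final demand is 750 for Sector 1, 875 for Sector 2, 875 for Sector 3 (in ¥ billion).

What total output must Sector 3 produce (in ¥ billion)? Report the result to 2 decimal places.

I − A =
  [   0.75    -0.35     0.00]
  [   0.00     0.90    -0.10]
  [  -0.40    -0.40     0.95]
Cofactors of I−A, C_ij = (−1)^(i+j)·(minor ij) (rows/columns in the sector order above):
  C_11 = (0.90)(0.95) − (-0.10)(-0.40) = 0.8150
  C_12 = −[(0.00)(0.95) − (-0.10)(-0.40)] = 0.0400
  C_13 = (0.00)(-0.40) − (0.90)(-0.40) = 0.3600
  C_21 = −[(-0.35)(0.95) − (0.00)(-0.40)] = 0.3325
  C_22 = (0.75)(0.95) − (0.00)(-0.40) = 0.7125
  C_23 = −[(0.75)(-0.40) − (-0.35)(-0.40)] = 0.4400
  C_31 = (-0.35)(-0.10) − (0.00)(0.90) = 0.0350
  C_32 = −[(0.75)(-0.10) − (0.00)(0.00)] = 0.0750
  C_33 = (0.75)(0.90) − (-0.35)(0.00) = 0.6750
det(I−A) = Σ_j (I−A)_1j·C_1j = (0.75)(0.8150) + (-0.35)(0.0400) + (0.00)(0.3600) = 0.59725
adj(I−A) = Cᵀ =
  [ 0.8150   0.3325   0.0350]
  [ 0.0400   0.7125   0.0750]
  [ 0.3600   0.4400   0.6750]
(I − A)⁻¹ = adj(I−A) / det(I−A) ≈
  [   1.3646     0.5567     0.0586]
  [   0.0670     1.1930     0.1256]
  [   0.6028     0.7367     1.1302]
x = (I − A)⁻¹ d = adj(I−A)·d / det(I−A), with det(I−A) = 0.59725:
  x_1 = (0.8150·750 + 0.3325·875 + 0.0350·875) / 0.59725 = 932.8125 / 0.59725 ≈ 1561.85
  x_2 = (0.0400·750 + 0.7125·875 + 0.0750·875) / 0.59725 = 719.0625 / 0.59725 ≈ 1203.96
  x_3 = (0.3600·750 + 0.4400·875 + 0.6750·875) / 0.59725 = 1245.625 / 0.59725 ≈ 2085.60

x_3 = 2085.60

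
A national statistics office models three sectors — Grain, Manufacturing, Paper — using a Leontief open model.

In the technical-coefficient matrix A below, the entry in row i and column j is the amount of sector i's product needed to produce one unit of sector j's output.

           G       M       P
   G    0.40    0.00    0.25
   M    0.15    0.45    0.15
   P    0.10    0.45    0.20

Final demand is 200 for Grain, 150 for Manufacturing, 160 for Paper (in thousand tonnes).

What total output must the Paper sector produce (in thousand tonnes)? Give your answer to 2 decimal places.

I − A =
  [   0.60     0.00    -0.25]
  [  -0.15     0.55    -0.15]
  [  -0.10    -0.45     0.80]
Cofactors of I−A, C_ij = (−1)^(i+j)·(minor ij) (rows/columns in the sector order above):
  C_11 = (0.55)(0.80) − (-0.15)(-0.45) = 0.3725
  C_12 = −[(-0.15)(0.80) − (-0.15)(-0.10)] = 0.1350
  C_13 = (-0.15)(-0.45) − (0.55)(-0.10) = 0.1225
  C_21 = −[(0.00)(0.80) − (-0.25)(-0.45)] = 0.1125
  C_22 = (0.60)(0.80) − (-0.25)(-0.10) = 0.4550
  C_23 = −[(0.60)(-0.45) − (0.00)(-0.10)] = 0.2700
  C_31 = (0.00)(-0.15) − (-0.25)(0.55) = 0.1375
  C_32 = −[(0.60)(-0.15) − (-0.25)(-0.15)] = 0.1275
  C_33 = (0.60)(0.55) − (0.00)(-0.15) = 0.3300
det(I−A) = Σ_j (I−A)_1j·C_1j = (0.60)(0.3725) + (0.00)(0.1350) + (-0.25)(0.1225) = 0.192875
adj(I−A) = Cᵀ =
  [ 0.3725   0.1125   0.1375]
  [ 0.1350   0.4550   0.1275]
  [ 0.1225   0.2700   0.3300]
(I − A)⁻¹ = adj(I−A) / det(I−A) ≈
  [   1.9313     0.5833     0.7129]
  [   0.6999     2.3590     0.6610]
  [   0.6351     1.3999     1.7110]
x = (I − A)⁻¹ d = adj(I−A)·d / det(I−A), with det(I−A) = 0.192875:
  x_G = (0.3725·200 + 0.1125·150 + 0.1375·160) / 0.192875 = 113.375 / 0.192875 ≈ 587.82
  x_M = (0.1350·200 + 0.4550·150 + 0.1275·160) / 0.192875 = 115.65 / 0.192875 ≈ 599.61
  x_P = (0.1225·200 + 0.2700·150 + 0.3300·160) / 0.192875 = 117.80 / 0.192875 ≈ 610.76

x_P = 610.76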